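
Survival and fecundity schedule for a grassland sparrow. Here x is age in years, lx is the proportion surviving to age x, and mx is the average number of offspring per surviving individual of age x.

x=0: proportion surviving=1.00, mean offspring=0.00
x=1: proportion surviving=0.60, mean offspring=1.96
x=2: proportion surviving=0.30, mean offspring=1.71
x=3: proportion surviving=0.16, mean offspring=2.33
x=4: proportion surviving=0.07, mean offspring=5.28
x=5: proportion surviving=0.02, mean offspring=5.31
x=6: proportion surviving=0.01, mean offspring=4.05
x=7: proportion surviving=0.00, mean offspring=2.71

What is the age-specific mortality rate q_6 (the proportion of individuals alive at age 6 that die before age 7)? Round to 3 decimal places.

q_6 = (l_6 − l_7) / l_6 = (0.01 − 0) / 0.01
     = 0.01 / 0.01 = 1 → 1.000

1.000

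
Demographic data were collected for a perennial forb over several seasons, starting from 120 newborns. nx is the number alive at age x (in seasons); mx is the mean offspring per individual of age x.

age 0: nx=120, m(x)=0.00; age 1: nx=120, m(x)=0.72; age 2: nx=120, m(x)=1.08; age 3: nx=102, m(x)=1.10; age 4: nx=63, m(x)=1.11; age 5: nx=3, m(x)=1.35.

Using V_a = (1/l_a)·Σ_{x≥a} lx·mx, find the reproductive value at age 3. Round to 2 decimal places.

lx = nx/n0 = nx/120: 1, 1, 1, 0.85, 0.525, 0.025
lx·mx for x ≥ 3: 0.935, 0.58275, 0.03375 → sum = 1.5515
V_3 = 1.5515 / l_3 = 1.5515 / 0.85 = 1.825294… → 1.83

1.83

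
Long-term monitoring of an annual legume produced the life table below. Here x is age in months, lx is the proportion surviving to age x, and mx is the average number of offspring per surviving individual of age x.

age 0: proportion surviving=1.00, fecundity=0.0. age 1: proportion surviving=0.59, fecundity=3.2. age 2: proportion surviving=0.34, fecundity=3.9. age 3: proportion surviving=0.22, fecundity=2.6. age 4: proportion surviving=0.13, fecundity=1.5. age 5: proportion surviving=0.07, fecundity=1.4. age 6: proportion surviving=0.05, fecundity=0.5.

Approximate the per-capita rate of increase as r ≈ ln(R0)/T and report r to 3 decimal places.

0.755

R0 = Σ lx·mx = 0 + 1.888 + 1.326 + 0.572 + 0.195 + 0.098 + 0.025 = 4.104
Σ x·lx·mx = 7.676; T = 7.676/4.104 = 1.87037…
r ≈ ln(R0)/T = ln(4.104)/1.87037… = 0.75491… → 0.755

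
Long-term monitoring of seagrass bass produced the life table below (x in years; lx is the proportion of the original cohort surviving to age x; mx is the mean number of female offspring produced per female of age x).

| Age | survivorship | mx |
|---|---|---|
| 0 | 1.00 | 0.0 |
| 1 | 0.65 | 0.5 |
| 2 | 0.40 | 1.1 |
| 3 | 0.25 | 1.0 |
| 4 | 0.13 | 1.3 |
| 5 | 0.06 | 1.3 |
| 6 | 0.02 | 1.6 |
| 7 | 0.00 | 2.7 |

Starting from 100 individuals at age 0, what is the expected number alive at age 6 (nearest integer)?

2

Expected survivors = N0 · l_6 = 100 × 0.02 = 2 → 2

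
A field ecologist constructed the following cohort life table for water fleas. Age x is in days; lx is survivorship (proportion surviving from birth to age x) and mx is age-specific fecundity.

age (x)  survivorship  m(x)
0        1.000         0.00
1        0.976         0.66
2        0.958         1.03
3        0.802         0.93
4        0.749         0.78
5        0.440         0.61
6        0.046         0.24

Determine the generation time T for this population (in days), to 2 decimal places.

2.65

lx·mx: 0, 0.64416, 0.98674, 0.74586, 0.58422, 0.2684, 0.01104 → R0 = 3.24042
x·lx·mx: 0, 0.64416, 1.97348, 2.23758, 2.33688, 1.342, 0.06624 → Σ = 8.60034
T = 8.60034 / 3.24042 = 2.654082… → 2.65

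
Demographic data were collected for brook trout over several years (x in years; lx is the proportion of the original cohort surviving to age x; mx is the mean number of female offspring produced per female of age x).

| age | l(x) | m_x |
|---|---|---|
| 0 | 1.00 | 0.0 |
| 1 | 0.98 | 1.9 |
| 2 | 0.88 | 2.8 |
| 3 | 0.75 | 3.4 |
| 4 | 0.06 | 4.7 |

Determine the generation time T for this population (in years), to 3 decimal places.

lx·mx: 0, 1.862, 2.464, 2.55, 0.282 → R0 = 7.158
x·lx·mx: 0, 1.862, 4.928, 7.65, 1.128 → Σ = 15.568
T = 15.568 / 7.158 = 2.174909… → 2.175

2.175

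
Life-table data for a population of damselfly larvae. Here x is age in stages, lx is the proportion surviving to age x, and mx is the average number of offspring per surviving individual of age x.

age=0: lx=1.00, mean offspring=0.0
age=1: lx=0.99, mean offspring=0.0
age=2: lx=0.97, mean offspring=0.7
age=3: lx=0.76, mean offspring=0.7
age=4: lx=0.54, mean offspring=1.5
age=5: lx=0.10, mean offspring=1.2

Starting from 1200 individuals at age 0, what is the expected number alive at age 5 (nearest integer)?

120

Expected survivors = N0 · l_5 = 1200 × 0.10 = 120 → 120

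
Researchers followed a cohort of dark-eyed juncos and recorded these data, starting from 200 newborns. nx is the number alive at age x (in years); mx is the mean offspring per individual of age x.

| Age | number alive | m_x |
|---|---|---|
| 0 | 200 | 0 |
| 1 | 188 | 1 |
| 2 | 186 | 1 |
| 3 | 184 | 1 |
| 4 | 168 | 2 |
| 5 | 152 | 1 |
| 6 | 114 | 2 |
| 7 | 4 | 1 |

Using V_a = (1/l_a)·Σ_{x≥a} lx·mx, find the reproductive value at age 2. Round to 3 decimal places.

lx = nx/n0 = nx/200: 1, 0.94, 0.93, 0.92, 0.84, 0.76, 0.57, 0.02
lx·mx for x ≥ 2: 0.93, 0.92, 1.68, 0.76, 1.14, 0.02 → sum = 5.45
V_2 = 5.45 / l_2 = 5.45 / 0.93 = 5.860215… → 5.860

5.860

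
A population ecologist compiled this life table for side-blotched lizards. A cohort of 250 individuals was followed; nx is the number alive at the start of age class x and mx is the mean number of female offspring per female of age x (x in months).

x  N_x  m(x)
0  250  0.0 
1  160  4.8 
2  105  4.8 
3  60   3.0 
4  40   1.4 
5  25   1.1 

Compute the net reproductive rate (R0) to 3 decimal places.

6.142

lx = nx/n0 = nx/250: 1, 0.64, 0.42, 0.24, 0.16, 0.1
lx·mx by age: 0, 3.072, 2.016, 0.72, 0.224, 0.11
R0 = Σ lx·mx = 6.142 → 6.142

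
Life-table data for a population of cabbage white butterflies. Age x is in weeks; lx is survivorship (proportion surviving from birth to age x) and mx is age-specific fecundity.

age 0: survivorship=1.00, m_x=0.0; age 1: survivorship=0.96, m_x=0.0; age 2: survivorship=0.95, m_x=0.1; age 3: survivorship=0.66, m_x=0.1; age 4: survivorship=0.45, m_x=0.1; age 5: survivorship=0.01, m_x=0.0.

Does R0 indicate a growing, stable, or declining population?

declining

R0 = Σ lx·mx = 0 + 0 + 0.095 + 0.066 + 0.045 + 0 = 0.206
R0 < 1, so the population is declining.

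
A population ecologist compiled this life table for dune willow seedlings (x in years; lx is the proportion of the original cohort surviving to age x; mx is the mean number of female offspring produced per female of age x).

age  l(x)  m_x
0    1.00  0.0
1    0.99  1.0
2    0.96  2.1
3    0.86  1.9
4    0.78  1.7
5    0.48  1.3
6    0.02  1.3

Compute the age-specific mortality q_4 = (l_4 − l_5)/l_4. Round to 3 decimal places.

q_4 = (l_4 − l_5) / l_4 = (0.78 − 0.48) / 0.78
     = 0.3 / 0.78 = 0.384615… → 0.385

0.385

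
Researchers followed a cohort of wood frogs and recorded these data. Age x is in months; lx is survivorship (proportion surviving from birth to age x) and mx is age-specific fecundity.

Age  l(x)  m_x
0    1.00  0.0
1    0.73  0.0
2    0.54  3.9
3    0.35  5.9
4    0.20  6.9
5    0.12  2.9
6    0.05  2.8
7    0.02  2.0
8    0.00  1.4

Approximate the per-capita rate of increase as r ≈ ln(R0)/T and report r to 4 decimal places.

0.5840

R0 = Σ lx·mx = 0 + 0 + 2.106 + 2.065 + 1.38 + 0.348 + 0.14 + 0.04 + 0 = 6.079
Σ x·lx·mx = 18.787; T = 18.787/6.079 = 3.09048…
r ≈ ln(R0)/T = ln(6.079)/3.09048… = 0.584001… → 0.5840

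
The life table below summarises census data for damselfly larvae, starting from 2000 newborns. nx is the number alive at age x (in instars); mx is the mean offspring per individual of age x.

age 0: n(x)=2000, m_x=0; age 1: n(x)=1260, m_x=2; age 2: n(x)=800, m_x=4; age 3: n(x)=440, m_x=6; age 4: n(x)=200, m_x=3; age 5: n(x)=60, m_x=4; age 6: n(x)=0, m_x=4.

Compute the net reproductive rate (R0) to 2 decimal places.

lx = nx/n0 = nx/2000: 1, 0.63, 0.4, 0.22, 0.1, 0.03, 0
lx·mx by age: 0, 1.26, 1.6, 1.32, 0.3, 0.12, 0
R0 = Σ lx·mx = 4.6 → 4.60

4.60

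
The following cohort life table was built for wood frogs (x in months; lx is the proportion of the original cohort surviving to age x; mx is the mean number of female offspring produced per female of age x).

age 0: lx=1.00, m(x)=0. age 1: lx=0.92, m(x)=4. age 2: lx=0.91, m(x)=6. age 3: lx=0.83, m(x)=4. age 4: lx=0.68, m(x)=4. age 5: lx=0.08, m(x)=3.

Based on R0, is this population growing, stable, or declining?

growing

R0 = Σ lx·mx = 0 + 3.68 + 5.46 + 3.32 + 2.72 + 0.24 = 15.42
R0 > 1, so the population is growing.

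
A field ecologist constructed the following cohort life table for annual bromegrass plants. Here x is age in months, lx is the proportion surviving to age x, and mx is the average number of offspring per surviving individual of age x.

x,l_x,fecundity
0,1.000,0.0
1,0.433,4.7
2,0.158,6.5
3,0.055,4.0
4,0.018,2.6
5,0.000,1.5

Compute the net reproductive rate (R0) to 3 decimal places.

lx·mx by age: 0, 2.0351, 1.027, 0.22, 0.0468, 0
R0 = Σ lx·mx = 3.3289 → 3.329

3.329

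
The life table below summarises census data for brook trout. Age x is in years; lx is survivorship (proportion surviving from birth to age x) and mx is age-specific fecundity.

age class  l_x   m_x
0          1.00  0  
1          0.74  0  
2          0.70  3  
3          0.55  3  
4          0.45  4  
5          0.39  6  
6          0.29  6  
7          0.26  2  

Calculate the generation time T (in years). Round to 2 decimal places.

lx·mx: 0, 0, 2.1, 1.65, 1.8, 2.34, 1.74, 0.52 → R0 = 10.15
x·lx·mx: 0, 0, 4.2, 4.95, 7.2, 11.7, 10.44, 3.64 → Σ = 42.13
T = 42.13 / 10.15 = 4.150739… → 4.15

4.15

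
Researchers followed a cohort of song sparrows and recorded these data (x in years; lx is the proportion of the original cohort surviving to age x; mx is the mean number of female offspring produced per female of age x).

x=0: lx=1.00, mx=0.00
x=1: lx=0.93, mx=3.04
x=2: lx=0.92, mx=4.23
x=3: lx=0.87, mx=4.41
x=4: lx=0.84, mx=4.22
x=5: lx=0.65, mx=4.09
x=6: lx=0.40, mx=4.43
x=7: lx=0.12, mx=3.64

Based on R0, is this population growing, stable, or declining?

growing

R0 = Σ lx·mx = 0 + 2.8272 + 3.8916 + 3.8367 + 3.5448 + 2.6585 + 1.772 + 0.4368 = 18.9676
R0 > 1, so the population is growing.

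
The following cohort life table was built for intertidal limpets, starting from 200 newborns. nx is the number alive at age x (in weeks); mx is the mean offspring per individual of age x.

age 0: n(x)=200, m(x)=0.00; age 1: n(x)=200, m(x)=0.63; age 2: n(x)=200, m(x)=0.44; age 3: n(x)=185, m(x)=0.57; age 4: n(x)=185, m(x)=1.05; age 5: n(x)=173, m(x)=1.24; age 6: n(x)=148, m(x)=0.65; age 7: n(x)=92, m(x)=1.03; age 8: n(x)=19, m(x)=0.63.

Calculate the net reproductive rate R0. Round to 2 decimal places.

4.66

lx = nx/n0 = nx/200: 1, 1, 1, 0.925, 0.925, 0.865, 0.74, 0.46, 0.095
lx·mx by age: 0, 0.63, 0.44, 0.52725, 0.97125, 1.0726, 0.481, 0.4738, 0.05985
R0 = Σ lx·mx = 4.65575 → 4.66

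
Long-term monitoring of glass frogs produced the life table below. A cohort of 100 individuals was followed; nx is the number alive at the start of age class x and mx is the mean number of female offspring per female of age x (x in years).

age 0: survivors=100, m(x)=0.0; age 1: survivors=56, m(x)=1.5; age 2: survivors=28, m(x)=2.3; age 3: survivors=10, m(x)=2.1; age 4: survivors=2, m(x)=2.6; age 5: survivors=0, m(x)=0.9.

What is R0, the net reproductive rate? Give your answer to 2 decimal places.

lx = nx/n0 = nx/100: 1, 0.56, 0.28, 0.1, 0.02, 0
lx·mx by age: 0, 0.84, 0.644, 0.21, 0.052, 0
R0 = Σ lx·mx = 1.746 → 1.75

1.75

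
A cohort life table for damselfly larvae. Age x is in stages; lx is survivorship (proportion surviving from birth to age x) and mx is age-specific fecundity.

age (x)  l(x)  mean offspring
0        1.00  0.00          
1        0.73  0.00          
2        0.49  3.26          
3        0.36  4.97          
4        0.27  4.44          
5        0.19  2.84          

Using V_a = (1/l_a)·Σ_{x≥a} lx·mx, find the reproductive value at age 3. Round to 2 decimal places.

9.80

lx·mx for x ≥ 3: 1.7892, 1.1988, 0.5396 → sum = 3.5276
V_3 = 3.5276 / l_3 = 3.5276 / 0.36 = 9.798889… → 9.80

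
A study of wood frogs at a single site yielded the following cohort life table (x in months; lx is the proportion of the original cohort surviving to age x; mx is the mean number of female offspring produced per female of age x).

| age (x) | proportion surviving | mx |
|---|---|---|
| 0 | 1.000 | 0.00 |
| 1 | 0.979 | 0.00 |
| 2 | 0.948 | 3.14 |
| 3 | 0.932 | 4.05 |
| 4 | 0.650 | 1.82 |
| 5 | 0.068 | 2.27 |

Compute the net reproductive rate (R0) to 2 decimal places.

8.09

lx·mx by age: 0, 0, 2.97672, 3.7746, 1.183, 0.15436
R0 = Σ lx·mx = 8.08868 → 8.09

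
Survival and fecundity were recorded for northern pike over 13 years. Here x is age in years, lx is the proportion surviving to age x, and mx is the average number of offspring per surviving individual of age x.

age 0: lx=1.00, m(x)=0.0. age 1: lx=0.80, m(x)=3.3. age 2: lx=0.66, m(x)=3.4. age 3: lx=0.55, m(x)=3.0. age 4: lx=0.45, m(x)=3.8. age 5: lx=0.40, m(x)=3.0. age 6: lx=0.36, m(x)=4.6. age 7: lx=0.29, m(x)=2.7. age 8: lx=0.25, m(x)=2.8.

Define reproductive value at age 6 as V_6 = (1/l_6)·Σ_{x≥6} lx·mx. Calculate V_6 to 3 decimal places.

lx·mx for x ≥ 6: 1.656, 0.783, 0.7 → sum = 3.139
V_6 = 3.139 / l_6 = 3.139 / 0.36 = 8.719444… → 8.719

8.719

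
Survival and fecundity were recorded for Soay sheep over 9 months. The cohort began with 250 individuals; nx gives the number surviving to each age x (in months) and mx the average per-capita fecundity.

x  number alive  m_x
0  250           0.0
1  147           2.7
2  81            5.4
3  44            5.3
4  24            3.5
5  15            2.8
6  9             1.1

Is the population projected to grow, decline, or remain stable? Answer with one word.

lx = nx/n0 = nx/250: 1, 0.588, 0.324, 0.176, 0.096, 0.06, 0.036
R0 = Σ lx·mx = 0 + 1.5876 + 1.7496 + 0.9328 + 0.336 + 0.168 + 0.0396 = 4.8136
R0 > 1, so the population is growing.

growing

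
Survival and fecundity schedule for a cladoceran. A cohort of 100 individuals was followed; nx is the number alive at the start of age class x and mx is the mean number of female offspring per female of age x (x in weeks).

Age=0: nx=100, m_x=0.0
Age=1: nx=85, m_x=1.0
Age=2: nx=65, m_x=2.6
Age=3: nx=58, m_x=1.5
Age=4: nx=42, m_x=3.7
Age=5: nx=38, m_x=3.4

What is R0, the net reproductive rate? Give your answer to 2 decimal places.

6.26

lx = nx/n0 = nx/100: 1, 0.85, 0.65, 0.58, 0.42, 0.38
lx·mx by age: 0, 0.85, 1.69, 0.87, 1.554, 1.292
R0 = Σ lx·mx = 6.256 → 6.26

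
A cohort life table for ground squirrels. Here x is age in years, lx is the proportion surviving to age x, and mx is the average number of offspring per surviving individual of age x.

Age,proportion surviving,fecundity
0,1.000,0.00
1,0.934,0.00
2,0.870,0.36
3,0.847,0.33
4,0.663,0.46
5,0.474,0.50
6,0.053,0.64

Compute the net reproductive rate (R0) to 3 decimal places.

lx·mx by age: 0, 0, 0.3132, 0.27951, 0.30498, 0.237, 0.03392
R0 = Σ lx·mx = 1.16861 → 1.169

1.169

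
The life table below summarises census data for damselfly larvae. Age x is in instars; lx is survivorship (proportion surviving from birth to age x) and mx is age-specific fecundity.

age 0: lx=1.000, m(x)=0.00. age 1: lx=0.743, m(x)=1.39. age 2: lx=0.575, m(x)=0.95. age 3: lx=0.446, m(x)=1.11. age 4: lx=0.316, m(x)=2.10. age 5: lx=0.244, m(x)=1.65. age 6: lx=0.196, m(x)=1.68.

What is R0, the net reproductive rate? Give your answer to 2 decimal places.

lx·mx by age: 0, 1.03277, 0.54625, 0.49506, 0.6636, 0.4026, 0.32928
R0 = Σ lx·mx = 3.46956 → 3.47

3.47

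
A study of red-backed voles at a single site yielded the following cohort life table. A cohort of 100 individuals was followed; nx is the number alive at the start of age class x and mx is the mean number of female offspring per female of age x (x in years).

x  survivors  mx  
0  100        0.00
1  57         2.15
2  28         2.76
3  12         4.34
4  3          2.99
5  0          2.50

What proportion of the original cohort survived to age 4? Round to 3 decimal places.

0.030

l_4 = n_4/n_0 = 3/100 = 0.03 → 0.030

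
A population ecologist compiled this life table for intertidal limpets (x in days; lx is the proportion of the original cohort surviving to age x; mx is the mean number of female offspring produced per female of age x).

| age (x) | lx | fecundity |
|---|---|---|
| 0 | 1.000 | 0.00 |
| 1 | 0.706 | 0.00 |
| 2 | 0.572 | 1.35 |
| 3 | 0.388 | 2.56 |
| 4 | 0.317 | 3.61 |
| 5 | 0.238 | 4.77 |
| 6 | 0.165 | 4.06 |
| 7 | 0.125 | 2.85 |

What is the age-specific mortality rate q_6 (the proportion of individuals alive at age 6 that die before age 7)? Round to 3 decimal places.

0.242

q_6 = (l_6 − l_7) / l_6 = (0.165 − 0.125) / 0.165
     = 0.04 / 0.165 = 0.242424… → 0.242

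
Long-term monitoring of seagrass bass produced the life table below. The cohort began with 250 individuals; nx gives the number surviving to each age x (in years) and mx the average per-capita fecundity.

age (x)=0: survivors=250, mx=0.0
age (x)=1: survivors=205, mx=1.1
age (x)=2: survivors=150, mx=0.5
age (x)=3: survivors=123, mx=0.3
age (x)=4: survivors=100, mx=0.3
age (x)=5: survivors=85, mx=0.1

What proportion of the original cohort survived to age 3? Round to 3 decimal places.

l_3 = n_3/n_0 = 123/250 = 0.492 → 0.492

0.492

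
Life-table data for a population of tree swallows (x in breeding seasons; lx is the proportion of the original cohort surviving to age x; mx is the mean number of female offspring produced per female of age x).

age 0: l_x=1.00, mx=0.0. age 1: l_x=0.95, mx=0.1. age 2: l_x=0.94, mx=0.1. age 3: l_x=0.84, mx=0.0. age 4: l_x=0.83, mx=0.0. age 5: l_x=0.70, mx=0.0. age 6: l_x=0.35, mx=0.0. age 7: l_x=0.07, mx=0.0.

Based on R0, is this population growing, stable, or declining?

declining

R0 = Σ lx·mx = 0 + 0.095 + 0.094 + 0 + 0 + 0 + 0 + 0 = 0.189
R0 < 1, so the population is declining.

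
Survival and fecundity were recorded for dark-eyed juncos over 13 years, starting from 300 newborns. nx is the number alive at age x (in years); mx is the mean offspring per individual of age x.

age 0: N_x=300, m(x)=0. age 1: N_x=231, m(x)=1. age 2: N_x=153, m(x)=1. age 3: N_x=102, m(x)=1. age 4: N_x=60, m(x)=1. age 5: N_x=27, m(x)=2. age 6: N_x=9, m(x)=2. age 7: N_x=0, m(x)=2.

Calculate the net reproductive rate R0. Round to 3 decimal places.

2.060

lx = nx/n0 = nx/300: 1, 0.77, 0.51, 0.34, 0.2, 0.09, 0.03, 0
lx·mx by age: 0, 0.77, 0.51, 0.34, 0.2, 0.18, 0.06, 0
R0 = Σ lx·mx = 2.06 → 2.060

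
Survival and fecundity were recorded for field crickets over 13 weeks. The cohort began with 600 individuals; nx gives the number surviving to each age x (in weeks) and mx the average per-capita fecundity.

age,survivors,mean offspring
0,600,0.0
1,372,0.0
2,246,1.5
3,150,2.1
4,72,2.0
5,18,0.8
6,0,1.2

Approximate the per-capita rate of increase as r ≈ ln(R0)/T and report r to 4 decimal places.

lx = nx/n0 = nx/600: 1, 0.62, 0.41, 0.25, 0.12, 0.03, 0
R0 = Σ lx·mx = 0 + 0 + 0.615 + 0.525 + 0.24 + 0.024 + 0 = 1.404
Σ x·lx·mx = 3.885; T = 3.885/1.404 = 2.76709…
r ≈ ln(R0)/T = ln(1.404)/2.76709… = 0.122629… → 0.1226

0.1226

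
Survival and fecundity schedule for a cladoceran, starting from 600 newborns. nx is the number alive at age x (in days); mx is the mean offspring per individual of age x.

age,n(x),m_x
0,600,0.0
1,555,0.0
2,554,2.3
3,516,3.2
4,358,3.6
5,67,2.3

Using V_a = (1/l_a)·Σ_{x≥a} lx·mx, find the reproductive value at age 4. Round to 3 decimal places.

4.030

lx = nx/n0 = nx/600: 1, 0.925, 0.92333…, 0.86, 0.59667…, 0.11167…
lx·mx for x ≥ 4: 2.148…, 0.256833… → sum = 2.404833…
V_4 = 2.404833… / l_4 = 2.404833… / 0.596667… = 4.030447… → 4.030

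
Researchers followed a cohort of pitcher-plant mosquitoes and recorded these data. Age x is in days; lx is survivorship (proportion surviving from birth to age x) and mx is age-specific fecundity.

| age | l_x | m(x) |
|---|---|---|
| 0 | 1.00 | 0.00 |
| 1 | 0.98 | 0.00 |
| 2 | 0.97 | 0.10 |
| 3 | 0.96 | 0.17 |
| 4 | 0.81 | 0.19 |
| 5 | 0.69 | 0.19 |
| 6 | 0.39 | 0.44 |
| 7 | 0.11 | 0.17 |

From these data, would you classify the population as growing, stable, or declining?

R0 = Σ lx·mx = 0 + 0 + 0.097 + 0.1632 + 0.1539 + 0.1311 + 0.1716 + 0.0187 = 0.7355
R0 < 1, so the population is declining.

declining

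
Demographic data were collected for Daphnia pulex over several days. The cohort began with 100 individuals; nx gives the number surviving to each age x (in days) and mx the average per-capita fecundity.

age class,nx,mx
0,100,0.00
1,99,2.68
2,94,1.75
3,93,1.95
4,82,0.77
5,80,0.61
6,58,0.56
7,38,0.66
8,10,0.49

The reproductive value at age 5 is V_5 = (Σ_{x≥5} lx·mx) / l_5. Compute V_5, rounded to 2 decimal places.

1.39

lx = nx/n0 = nx/100: 1, 0.99, 0.94, 0.93, 0.82, 0.8, 0.58, 0.38, 0.1
lx·mx for x ≥ 5: 0.488, 0.3248, 0.2508, 0.049 → sum = 1.1126
V_5 = 1.1126 / l_5 = 1.1126 / 0.8 = 1.39075 → 1.39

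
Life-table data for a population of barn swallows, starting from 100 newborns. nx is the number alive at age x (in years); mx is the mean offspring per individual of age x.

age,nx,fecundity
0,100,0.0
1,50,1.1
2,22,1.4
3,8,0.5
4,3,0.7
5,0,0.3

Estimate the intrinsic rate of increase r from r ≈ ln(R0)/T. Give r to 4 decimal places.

-0.0567

lx = nx/n0 = nx/100: 1, 0.5, 0.22, 0.08, 0.03, 0
R0 = Σ lx·mx = 0 + 0.55 + 0.308 + 0.04 + 0.021 + 0 = 0.919
Σ x·lx·mx = 1.37; T = 1.37/0.919 = 1.49075…
r ≈ ln(R0)/T = ln(0.919)/1.49075… = -0.056662… → -0.0567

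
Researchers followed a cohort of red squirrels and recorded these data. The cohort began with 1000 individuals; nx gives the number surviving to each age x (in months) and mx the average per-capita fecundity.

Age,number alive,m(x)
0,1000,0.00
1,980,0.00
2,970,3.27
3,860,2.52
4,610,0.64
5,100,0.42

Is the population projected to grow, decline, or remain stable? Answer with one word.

growing

lx = nx/n0 = nx/1000: 1, 0.98, 0.97, 0.86, 0.61, 0.1
R0 = Σ lx·mx = 0 + 0 + 3.1719 + 2.1672 + 0.3904 + 0.042 = 5.7715
R0 > 1, so the population is growing.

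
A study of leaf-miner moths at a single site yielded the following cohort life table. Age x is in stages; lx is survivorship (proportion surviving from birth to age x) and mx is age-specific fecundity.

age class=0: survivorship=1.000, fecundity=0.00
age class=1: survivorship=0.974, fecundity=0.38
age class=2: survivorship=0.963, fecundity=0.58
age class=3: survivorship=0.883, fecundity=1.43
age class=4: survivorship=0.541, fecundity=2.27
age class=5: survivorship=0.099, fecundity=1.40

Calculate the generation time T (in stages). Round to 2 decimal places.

lx·mx: 0, 0.37012, 0.55854, 1.26269, 1.22807, 0.1386 → R0 = 3.55802
x·lx·mx: 0, 0.37012, 1.11708, 3.78807, 4.91228, 0.693 → Σ = 10.88055
T = 10.88055 / 3.55802 = 3.058035… → 3.06

3.06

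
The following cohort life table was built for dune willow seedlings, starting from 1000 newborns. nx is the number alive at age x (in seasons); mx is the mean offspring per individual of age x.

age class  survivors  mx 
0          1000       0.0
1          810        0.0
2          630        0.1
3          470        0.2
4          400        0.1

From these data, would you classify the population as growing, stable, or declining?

lx = nx/n0 = nx/1000: 1, 0.81, 0.63, 0.47, 0.4
R0 = Σ lx·mx = 0 + 0 + 0.063 + 0.094 + 0.04 = 0.197
R0 < 1, so the population is declining.

declining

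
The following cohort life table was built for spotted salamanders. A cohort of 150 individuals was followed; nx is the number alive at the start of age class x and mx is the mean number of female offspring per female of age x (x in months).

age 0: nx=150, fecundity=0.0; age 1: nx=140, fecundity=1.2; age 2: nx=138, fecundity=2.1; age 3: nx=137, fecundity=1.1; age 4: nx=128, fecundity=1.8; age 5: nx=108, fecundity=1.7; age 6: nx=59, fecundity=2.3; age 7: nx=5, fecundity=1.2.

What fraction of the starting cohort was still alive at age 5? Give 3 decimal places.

l_5 = n_5/n_0 = 108/150 = 0.72 → 0.720

0.720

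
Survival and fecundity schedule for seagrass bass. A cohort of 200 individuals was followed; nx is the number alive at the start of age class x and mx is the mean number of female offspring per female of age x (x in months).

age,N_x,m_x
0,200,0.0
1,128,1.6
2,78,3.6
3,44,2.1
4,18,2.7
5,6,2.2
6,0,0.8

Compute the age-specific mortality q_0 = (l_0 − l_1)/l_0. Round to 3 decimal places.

0.360

lx = nx/n0 = nx/200: 1, 0.64, 0.39, 0.22, 0.09, 0.03, 0
q_0 = (l_0 − l_1) / l_0 = (1 − 0.64) / 1
     = 0.36 / 1 = 0.36 → 0.360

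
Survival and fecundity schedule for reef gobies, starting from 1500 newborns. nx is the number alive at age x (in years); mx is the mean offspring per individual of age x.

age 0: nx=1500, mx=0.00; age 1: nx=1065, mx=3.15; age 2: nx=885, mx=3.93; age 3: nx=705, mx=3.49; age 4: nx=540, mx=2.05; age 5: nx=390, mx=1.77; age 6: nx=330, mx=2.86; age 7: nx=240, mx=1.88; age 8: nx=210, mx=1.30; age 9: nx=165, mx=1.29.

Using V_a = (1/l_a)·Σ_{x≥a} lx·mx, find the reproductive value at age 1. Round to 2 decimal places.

12.18

lx = nx/n0 = nx/1500: 1, 0.71, 0.59, 0.47, 0.36, 0.26, 0.22, 0.16, 0.14, 0.11
lx·mx for x ≥ 1: 2.2365, 2.3187, 1.6403, 0.738, 0.4602, 0.6292, 0.3008, 0.182, 0.1419 → sum = 8.6476
V_1 = 8.6476 / l_1 = 8.6476 / 0.71 = 12.179718… → 12.18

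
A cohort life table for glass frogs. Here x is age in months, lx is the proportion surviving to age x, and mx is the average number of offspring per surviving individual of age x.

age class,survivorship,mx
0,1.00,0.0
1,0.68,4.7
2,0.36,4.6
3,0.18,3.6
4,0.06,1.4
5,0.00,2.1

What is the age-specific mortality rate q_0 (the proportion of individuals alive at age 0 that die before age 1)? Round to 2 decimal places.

0.32

q_0 = (l_0 − l_1) / l_0 = (1 − 0.68) / 1
     = 0.32 / 1 = 0.32 → 0.32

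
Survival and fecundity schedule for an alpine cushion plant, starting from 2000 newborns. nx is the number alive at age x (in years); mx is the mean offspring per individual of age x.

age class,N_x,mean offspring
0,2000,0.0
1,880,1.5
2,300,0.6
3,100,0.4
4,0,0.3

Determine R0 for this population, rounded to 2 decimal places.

lx = nx/n0 = nx/2000: 1, 0.44, 0.15, 0.05, 0
lx·mx by age: 0, 0.66, 0.09, 0.02, 0
R0 = Σ lx·mx = 0.77 → 0.77

0.77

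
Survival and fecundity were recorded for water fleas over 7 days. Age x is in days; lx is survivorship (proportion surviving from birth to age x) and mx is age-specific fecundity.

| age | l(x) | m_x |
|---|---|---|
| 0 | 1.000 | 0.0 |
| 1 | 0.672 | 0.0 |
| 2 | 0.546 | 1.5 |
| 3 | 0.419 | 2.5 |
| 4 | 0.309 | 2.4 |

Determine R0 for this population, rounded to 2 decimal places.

lx·mx by age: 0, 0, 0.819, 1.0475, 0.7416
R0 = Σ lx·mx = 2.6081 → 2.61

2.61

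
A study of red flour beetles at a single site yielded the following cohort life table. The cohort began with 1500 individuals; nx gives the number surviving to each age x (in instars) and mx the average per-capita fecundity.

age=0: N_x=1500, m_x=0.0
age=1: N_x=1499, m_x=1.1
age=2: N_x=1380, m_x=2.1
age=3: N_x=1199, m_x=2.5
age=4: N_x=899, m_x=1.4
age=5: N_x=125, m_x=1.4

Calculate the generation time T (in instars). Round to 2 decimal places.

2.49

lx = nx/n0 = nx/1500: 1, 0.99933…, 0.92, 0.79933…, 0.59933…, 0.08333…
lx·mx: 0, 1.099267…, 1.932, 1.998333…, 0.839067…, 0.116667… → R0 = 5.985333…
x·lx·mx: 0, 1.099267…, 3.864, 5.995…, 3.356267…, 0.583333… → Σ = 14.897867…
T = 14.897867… / 5.985333… = 2.489062… → 2.49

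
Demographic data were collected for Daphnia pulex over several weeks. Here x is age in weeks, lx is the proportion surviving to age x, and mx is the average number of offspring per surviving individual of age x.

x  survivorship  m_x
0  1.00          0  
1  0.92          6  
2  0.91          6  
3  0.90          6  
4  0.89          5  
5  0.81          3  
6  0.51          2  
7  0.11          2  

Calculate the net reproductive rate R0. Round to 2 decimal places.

lx·mx by age: 0, 5.52, 5.46, 5.4, 4.45, 2.43, 1.02, 0.22
R0 = Σ lx·mx = 24.5 → 24.50

24.50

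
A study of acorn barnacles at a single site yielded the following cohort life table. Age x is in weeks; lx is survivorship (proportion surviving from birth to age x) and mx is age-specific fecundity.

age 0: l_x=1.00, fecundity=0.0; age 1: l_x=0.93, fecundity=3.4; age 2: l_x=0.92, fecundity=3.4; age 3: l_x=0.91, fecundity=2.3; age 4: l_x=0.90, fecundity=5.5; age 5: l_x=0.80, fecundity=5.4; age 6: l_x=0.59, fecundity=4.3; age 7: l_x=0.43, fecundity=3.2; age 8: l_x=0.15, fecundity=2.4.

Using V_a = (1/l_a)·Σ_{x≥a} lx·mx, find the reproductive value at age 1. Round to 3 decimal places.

lx·mx for x ≥ 1: 3.162, 3.128, 2.093, 4.95, 4.32, 2.537, 1.376, 0.36 → sum = 21.926
V_1 = 21.926 / l_1 = 21.926 / 0.93 = 23.576344… → 23.576

23.576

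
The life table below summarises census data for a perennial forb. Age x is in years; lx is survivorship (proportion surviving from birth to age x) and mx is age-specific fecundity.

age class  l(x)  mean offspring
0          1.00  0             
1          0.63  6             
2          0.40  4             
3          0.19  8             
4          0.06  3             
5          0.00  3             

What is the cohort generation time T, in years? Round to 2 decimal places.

lx·mx: 0, 3.78, 1.6, 1.52, 0.18, 0 → R0 = 7.08
x·lx·mx: 0, 3.78, 3.2, 4.56, 0.72, 0 → Σ = 12.26
T = 12.26 / 7.08 = 1.731638… → 1.73

1.73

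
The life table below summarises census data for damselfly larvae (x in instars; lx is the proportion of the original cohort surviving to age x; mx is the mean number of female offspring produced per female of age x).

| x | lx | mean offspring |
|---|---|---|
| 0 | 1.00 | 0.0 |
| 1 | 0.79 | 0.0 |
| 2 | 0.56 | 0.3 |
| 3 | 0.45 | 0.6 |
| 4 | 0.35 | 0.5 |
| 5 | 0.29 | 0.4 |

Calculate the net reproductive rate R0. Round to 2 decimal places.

lx·mx by age: 0, 0, 0.168, 0.27, 0.175, 0.116
R0 = Σ lx·mx = 0.729 → 0.73

0.73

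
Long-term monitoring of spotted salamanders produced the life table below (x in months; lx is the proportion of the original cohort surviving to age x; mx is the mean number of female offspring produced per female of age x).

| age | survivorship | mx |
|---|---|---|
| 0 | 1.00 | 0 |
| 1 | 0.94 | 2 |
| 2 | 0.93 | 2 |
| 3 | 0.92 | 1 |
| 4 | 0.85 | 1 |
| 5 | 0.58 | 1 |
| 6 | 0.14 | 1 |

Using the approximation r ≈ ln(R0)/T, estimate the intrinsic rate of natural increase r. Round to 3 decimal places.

0.735

R0 = Σ lx·mx = 0 + 1.88 + 1.86 + 0.92 + 0.85 + 0.58 + 0.14 = 6.23
Σ x·lx·mx = 15.5; T = 15.5/6.23 = 2.48796…
r ≈ ln(R0)/T = ln(6.23)/2.48796… = 0.73529… → 0.735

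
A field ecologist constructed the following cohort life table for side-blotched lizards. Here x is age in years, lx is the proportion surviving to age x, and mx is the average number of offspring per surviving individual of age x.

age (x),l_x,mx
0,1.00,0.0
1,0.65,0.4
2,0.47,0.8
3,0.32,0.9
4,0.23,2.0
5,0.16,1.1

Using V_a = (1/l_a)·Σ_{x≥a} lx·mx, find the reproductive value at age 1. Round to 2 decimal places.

2.40

lx·mx for x ≥ 1: 0.26, 0.376, 0.288, 0.46, 0.176 → sum = 1.56
V_1 = 1.56 / l_1 = 1.56 / 0.65 = 2.4 → 2.40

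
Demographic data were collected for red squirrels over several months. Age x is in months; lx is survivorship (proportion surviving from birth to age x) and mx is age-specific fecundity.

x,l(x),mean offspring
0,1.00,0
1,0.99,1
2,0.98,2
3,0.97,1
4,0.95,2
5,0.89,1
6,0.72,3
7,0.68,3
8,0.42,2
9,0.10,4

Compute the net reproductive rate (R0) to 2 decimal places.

12.15

lx·mx by age: 0, 0.99, 1.96, 0.97, 1.9, 0.89, 2.16, 2.04, 0.84, 0.4
R0 = Σ lx·mx = 12.15 → 12.15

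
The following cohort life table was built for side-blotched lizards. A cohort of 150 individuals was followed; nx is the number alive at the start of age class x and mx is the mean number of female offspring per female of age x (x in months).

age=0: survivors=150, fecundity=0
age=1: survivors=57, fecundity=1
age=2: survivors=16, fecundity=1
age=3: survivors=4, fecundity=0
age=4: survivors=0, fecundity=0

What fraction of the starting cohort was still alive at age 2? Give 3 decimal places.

l_2 = n_2/n_0 = 16/150 = 0.106667… → 0.107

0.107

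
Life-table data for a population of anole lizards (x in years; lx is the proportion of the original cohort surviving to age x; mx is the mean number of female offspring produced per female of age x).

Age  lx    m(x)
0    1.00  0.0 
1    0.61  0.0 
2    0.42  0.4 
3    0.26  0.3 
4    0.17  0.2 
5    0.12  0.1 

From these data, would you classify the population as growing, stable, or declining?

R0 = Σ lx·mx = 0 + 0 + 0.168 + 0.078 + 0.034 + 0.012 = 0.292
R0 < 1, so the population is declining.

declining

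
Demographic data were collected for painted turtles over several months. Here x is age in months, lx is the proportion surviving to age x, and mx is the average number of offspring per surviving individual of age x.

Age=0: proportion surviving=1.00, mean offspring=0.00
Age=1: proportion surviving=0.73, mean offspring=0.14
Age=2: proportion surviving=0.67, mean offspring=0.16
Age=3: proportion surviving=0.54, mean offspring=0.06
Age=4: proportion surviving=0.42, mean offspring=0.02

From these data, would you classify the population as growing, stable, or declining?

R0 = Σ lx·mx = 0 + 0.1022 + 0.1072 + 0.0324 + 0.0084 = 0.2502
R0 < 1, so the population is declining.

declining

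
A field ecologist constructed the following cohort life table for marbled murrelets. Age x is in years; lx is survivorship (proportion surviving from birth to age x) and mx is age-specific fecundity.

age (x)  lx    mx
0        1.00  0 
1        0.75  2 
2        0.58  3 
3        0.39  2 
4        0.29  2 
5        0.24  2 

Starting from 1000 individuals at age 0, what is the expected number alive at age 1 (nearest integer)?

Expected survivors = N0 · l_1 = 1000 × 0.75 = 750 → 750

750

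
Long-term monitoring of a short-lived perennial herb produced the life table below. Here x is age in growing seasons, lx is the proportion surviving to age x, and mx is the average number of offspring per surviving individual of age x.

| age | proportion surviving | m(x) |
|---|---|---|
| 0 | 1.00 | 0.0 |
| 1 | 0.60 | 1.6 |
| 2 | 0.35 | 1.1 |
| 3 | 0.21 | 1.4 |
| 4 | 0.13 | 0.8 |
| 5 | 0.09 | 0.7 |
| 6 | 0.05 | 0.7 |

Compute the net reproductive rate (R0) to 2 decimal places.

lx·mx by age: 0, 0.96, 0.385, 0.294, 0.104, 0.063, 0.035
R0 = Σ lx·mx = 1.841 → 1.84

1.84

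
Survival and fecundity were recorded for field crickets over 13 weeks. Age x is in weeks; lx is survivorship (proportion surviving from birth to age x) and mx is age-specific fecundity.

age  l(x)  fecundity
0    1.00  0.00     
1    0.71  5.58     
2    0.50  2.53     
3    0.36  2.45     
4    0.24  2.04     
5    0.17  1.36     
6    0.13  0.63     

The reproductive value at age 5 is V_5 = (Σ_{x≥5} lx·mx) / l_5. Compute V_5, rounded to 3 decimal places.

1.842

lx·mx for x ≥ 5: 0.2312, 0.0819 → sum = 0.3131
V_5 = 0.3131 / l_5 = 0.3131 / 0.17 = 1.841765… → 1.842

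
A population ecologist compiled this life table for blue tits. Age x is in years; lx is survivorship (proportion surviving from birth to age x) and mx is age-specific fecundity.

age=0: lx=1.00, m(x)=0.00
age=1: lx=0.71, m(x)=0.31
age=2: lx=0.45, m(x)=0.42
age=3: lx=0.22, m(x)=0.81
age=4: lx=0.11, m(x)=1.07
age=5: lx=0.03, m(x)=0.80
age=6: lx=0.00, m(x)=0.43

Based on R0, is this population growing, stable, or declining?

R0 = Σ lx·mx = 0 + 0.2201 + 0.189 + 0.1782 + 0.1177 + 0.024 + 0 = 0.729
R0 < 1, so the population is declining.

declining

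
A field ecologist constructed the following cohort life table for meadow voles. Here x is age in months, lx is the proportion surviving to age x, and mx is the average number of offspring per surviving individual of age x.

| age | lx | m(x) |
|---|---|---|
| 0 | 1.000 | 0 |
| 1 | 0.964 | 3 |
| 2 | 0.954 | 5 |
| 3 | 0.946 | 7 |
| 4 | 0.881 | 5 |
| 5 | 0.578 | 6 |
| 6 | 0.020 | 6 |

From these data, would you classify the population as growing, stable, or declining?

growing

R0 = Σ lx·mx = 0 + 2.892 + 4.77 + 6.622 + 4.405 + 3.468 + 0.12 = 22.277
R0 > 1, so the population is growing.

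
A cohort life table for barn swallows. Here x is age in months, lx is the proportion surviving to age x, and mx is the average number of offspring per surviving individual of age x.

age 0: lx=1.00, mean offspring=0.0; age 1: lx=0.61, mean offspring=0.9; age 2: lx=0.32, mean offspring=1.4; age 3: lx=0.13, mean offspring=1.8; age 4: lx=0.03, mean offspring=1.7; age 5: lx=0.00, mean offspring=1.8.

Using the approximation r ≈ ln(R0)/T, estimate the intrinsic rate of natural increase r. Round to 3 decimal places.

R0 = Σ lx·mx = 0 + 0.549 + 0.448 + 0.234 + 0.051 + 0 = 1.282
Σ x·lx·mx = 2.351; T = 2.351/1.282 = 1.83385…
r ≈ ln(R0)/T = ln(1.282)/1.83385… = 0.13546… → 0.135

0.135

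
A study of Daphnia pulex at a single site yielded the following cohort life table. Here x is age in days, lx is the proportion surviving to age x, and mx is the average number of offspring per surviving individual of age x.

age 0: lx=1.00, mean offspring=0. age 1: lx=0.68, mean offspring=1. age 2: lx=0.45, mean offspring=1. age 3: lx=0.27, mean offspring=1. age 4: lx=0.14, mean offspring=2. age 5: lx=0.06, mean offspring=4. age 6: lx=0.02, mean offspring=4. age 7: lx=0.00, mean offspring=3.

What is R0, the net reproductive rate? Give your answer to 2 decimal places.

2.00

lx·mx by age: 0, 0.68, 0.45, 0.27, 0.28, 0.24, 0.08, 0
R0 = Σ lx·mx = 2 → 2.00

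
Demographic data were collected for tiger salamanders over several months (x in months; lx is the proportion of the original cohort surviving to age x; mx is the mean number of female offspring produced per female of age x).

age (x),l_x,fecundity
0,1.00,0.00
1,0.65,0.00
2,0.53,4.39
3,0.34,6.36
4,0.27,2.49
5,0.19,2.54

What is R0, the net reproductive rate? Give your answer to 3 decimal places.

5.644

lx·mx by age: 0, 0, 2.3267, 2.1624, 0.6723, 0.4826
R0 = Σ lx·mx = 5.644 → 5.644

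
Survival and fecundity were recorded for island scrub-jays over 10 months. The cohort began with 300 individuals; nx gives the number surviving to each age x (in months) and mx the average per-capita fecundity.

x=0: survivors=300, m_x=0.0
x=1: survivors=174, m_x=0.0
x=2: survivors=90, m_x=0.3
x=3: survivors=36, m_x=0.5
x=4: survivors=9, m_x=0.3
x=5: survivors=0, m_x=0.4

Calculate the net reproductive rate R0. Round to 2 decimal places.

lx = nx/n0 = nx/300: 1, 0.58, 0.3, 0.12, 0.03, 0
lx·mx by age: 0, 0, 0.09, 0.06, 0.009, 0
R0 = Σ lx·mx = 0.159 → 0.16

0.16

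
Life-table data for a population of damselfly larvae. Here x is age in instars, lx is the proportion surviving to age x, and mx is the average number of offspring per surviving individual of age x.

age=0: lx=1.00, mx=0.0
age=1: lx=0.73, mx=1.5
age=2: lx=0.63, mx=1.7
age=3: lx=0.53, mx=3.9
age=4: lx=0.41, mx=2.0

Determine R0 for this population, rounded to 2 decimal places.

5.05

lx·mx by age: 0, 1.095, 1.071, 2.067, 0.82
R0 = Σ lx·mx = 5.053 → 5.05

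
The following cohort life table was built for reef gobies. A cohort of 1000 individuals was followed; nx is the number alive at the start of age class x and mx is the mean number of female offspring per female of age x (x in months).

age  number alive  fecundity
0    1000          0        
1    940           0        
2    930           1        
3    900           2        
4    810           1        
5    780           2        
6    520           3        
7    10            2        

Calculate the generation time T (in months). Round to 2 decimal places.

lx = nx/n0 = nx/1000: 1, 0.94, 0.93, 0.9, 0.81, 0.78, 0.52, 0.01
lx·mx: 0, 0, 0.93, 1.8, 0.81, 1.56, 1.56, 0.02 → R0 = 6.68
x·lx·mx: 0, 0, 1.86, 5.4, 3.24, 7.8, 9.36, 0.14 → Σ = 27.8
T = 27.8 / 6.68 = 4.161677… → 4.16

4.16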